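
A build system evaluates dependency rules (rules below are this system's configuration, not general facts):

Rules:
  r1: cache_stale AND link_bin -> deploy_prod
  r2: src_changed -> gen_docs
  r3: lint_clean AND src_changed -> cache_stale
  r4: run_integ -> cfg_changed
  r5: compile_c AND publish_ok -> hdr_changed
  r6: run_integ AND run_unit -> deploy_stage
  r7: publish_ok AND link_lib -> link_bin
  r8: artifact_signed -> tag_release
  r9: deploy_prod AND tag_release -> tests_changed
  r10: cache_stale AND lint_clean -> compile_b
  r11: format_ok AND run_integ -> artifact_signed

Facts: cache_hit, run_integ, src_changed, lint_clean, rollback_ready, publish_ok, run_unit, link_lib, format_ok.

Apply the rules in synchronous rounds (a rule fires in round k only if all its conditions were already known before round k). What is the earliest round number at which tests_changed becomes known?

3

Round 1 — r2, r3, r4, r6, r7, r11, derive gen_docs, cache_stale, cfg_changed, deploy_stage, link_bin, artifact_signed.
Round 2 — r1, r8, r10, derive deploy_prod, tag_release, compile_b.
Round 3 — r9, derive tests_changed.
tests_changed first appears in round 3.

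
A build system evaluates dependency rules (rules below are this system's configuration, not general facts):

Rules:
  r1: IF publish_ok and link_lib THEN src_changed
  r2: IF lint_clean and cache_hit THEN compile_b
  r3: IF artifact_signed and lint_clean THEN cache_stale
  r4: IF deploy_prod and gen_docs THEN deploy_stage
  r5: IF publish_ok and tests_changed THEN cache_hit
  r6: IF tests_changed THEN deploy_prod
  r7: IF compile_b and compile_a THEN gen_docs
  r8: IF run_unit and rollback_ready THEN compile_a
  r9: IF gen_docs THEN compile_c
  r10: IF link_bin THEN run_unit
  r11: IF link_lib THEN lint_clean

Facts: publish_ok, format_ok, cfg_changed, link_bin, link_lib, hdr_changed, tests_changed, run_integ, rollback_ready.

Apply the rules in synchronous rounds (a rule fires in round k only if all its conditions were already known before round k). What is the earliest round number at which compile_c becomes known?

4

Round 1: r1 [IF publish_ok and link_lib THEN src_changed]; r5 [IF publish_ok and tests_changed THEN cache_hit]; r6 [IF tests_changed THEN deploy_prod]; r10 [IF link_bin THEN run_unit]; r11 [IF link_lib THEN lint_clean]. Adds src_changed, cache_hit, deploy_prod, run_unit, lint_clean.
Round 2: r2 [IF lint_clean and cache_hit THEN compile_b]; r8 [IF run_unit and rollback_ready THEN compile_a]. Adds compile_b, compile_a.
Round 3: r7 [IF compile_b and compile_a THEN gen_docs]. Adds gen_docs.
Round 4: r4 [IF deploy_prod and gen_docs THEN deploy_stage]; r9 [IF gen_docs THEN compile_c]. Adds deploy_stage, compile_c.
compile_c first appears in round 4.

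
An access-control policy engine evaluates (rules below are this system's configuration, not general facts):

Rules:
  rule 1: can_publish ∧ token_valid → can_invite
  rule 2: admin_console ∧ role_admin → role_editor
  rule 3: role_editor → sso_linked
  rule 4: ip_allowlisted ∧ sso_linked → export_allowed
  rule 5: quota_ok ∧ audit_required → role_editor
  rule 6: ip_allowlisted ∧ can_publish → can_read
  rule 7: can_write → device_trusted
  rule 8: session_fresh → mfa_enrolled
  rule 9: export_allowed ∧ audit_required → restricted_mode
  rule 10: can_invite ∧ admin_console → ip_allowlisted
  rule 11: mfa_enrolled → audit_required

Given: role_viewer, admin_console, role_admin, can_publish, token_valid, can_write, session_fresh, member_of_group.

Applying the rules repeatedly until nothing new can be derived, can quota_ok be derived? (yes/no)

Round 1: rule 1 [can_publish ∧ token_valid → can_invite]; rule 2 [admin_console ∧ role_admin → role_editor]; rule 7 [can_write → device_trusted]; rule 8 [session_fresh → mfa_enrolled]. Adds can_invite, role_editor, device_trusted, mfa_enrolled.
Round 2: rule 3 [role_editor → sso_linked]; rule 10 [can_invite ∧ admin_console → ip_allowlisted]; rule 11 [mfa_enrolled → audit_required]. Adds sso_linked, ip_allowlisted, audit_required.
Round 3: rule 4 [ip_allowlisted ∧ sso_linked → export_allowed]; rule 6 [ip_allowlisted ∧ can_publish → can_read]. Adds export_allowed, can_read.
Round 4: rule 9 [export_allowed ∧ audit_required → restricted_mode]. Adds restricted_mode.
Fixed point reached. No rule has quota_ok as a consequent, and it is not given.

no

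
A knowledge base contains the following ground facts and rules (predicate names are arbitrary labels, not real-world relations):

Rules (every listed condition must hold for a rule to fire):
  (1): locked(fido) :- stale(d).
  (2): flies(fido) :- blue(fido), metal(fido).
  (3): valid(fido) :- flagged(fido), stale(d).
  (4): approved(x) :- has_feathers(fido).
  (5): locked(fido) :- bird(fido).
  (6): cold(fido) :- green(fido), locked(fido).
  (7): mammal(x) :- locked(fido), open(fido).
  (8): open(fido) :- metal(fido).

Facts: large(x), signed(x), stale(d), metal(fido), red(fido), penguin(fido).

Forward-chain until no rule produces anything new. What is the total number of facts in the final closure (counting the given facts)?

Round 1: (1) [locked(fido) :- stale(d).]; (8) [open(fido) :- metal(fido).]. New: locked(fido), open(fido).
Round 2: (7) [mammal(x) :- locked(fido), open(fido).]. New: mammal(x).
Closure: {large(x), locked(fido), mammal(x), metal(fido), open(fido), penguin(fido), red(fido), signed(x), stale(d)} — 9 facts.

9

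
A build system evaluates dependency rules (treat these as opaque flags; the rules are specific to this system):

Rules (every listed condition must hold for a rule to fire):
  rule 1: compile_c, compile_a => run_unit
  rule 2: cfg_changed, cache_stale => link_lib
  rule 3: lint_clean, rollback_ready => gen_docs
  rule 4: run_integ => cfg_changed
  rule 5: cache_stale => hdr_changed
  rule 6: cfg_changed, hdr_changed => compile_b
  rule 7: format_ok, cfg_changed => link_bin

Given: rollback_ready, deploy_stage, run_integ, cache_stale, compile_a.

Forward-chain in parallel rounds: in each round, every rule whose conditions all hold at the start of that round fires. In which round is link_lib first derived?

Round 1: rule 4 [run_integ => cfg_changed]; rule 5 [cache_stale => hdr_changed]. New: cfg_changed, hdr_changed.
Round 2: rule 2 [cfg_changed, cache_stale => link_lib]; rule 6 [cfg_changed, hdr_changed => compile_b]. New: link_lib, compile_b.
link_lib first appears in round 2.

2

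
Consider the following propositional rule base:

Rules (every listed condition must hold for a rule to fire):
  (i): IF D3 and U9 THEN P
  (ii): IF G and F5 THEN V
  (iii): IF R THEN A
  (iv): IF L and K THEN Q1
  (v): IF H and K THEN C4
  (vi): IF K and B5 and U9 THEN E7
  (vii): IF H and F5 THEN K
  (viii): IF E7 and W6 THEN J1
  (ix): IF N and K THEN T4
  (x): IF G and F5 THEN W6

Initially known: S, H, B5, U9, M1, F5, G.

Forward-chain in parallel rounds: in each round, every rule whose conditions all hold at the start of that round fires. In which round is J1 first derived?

Round 1 — (ii), (vii), (x), derive V, K, W6.
Round 2 — (v), (vi), derive C4, E7.
Round 3 — (viii), derive J1.
J1 first appears in round 3.

3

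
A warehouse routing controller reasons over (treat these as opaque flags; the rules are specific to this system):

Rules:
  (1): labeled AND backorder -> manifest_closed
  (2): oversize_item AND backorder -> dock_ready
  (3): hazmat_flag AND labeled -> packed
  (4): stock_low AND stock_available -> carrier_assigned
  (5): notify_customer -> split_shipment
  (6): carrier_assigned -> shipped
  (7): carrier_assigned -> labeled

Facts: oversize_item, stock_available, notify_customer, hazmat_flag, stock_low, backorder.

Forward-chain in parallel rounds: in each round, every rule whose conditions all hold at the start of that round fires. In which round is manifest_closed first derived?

[1] (2) [oversize_item AND backorder -> dock_ready]; (4) [stock_low AND stock_available -> carrier_assigned]; (5) [notify_customer -> split_shipment]. ⇒ new: dock_ready, carrier_assigned, split_shipment.
[2] (6) [carrier_assigned -> shipped]; (7) [carrier_assigned -> labeled]. ⇒ new: shipped, labeled.
[3] (1) [labeled AND backorder -> manifest_closed]; (3) [hazmat_flag AND labeled -> packed]. ⇒ new: manifest_closed, packed.
manifest_closed first appears in round 3.

3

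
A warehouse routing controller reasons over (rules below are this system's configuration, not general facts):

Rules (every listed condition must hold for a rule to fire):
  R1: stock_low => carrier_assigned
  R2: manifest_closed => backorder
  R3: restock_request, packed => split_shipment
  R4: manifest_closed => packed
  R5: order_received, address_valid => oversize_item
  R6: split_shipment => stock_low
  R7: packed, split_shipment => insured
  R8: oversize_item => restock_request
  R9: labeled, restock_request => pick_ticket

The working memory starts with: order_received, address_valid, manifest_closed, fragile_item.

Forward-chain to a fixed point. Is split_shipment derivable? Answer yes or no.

yes

Round 1: R2 [manifest_closed => backorder]; R4 [manifest_closed => packed]; R5 [order_received, address_valid => oversize_item]. New: backorder, packed, oversize_item.
Round 2: R8 [oversize_item => restock_request]. New: restock_request.
Round 3: R3 [restock_request, packed => split_shipment]. New: split_shipment.
Round 4: R6 [split_shipment => stock_low]; R7 [packed, split_shipment => insured]. New: stock_low, insured.
Round 5: R1 [stock_low => carrier_assigned]. New: carrier_assigned.
split_shipment appears in round 3, so it is derivable.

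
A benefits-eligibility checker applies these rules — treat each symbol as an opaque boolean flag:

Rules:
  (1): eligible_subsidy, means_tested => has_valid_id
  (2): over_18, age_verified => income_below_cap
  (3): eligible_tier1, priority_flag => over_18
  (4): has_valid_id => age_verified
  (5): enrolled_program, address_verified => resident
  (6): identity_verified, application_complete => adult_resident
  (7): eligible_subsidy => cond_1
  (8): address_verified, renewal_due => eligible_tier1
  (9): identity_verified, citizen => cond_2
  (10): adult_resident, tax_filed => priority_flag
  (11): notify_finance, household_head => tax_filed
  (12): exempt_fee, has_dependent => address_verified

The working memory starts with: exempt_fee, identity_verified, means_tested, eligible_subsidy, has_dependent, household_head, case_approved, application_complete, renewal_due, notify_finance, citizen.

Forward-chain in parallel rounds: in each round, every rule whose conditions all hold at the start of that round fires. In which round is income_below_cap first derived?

Round 1 fires (1), (6), (7), (9), (11), (12), giving has_valid_id, adult_resident, cond_1, cond_2, tax_filed, address_verified.
Round 2 fires (4), (8), (10), giving age_verified, eligible_tier1, priority_flag.
Round 3 fires (3), giving over_18.
Round 4 fires (2), giving income_below_cap.
income_below_cap first appears in round 4.

4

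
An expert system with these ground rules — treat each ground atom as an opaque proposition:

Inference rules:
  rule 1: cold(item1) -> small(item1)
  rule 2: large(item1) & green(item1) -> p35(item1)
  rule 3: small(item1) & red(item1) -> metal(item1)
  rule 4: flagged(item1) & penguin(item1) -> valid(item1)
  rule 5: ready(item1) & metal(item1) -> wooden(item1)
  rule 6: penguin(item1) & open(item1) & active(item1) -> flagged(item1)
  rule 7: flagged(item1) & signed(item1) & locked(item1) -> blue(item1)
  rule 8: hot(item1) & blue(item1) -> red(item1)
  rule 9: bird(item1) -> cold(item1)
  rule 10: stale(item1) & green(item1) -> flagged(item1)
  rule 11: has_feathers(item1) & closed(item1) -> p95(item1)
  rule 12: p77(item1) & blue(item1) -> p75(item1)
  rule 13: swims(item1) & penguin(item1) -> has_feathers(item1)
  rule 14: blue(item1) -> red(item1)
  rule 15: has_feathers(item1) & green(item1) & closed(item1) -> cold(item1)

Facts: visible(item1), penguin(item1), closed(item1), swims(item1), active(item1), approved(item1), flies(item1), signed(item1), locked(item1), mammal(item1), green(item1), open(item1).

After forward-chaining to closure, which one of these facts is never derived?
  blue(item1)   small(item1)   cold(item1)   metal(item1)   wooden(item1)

Round 1: rule 6 [penguin(item1) & open(item1) & active(item1) -> flagged(item1)]; rule 13 [swims(item1) & penguin(item1) -> has_feathers(item1)]. New: flagged(item1), has_feathers(item1).
Round 2: rule 4 [flagged(item1) & penguin(item1) -> valid(item1)]; rule 7 [flagged(item1) & signed(item1) & locked(item1) -> blue(item1)]; rule 11 [has_feathers(item1) & closed(item1) -> p95(item1)]; rule 15 [has_feathers(item1) & green(item1) & closed(item1) -> cold(item1)]. New: valid(item1), blue(item1), p95(item1), cold(item1).
Round 3: rule 1 [cold(item1) -> small(item1)]; rule 14 [blue(item1) -> red(item1)]. New: small(item1), red(item1).
Round 4: rule 3 [small(item1) & red(item1) -> metal(item1)]. New: metal(item1).
Derived: small(item1) (round 3), metal(item1) (round 4), cold(item1) (round 2), blue(item1) (round 2). wooden(item1) never appears in any round.

wooden(item1)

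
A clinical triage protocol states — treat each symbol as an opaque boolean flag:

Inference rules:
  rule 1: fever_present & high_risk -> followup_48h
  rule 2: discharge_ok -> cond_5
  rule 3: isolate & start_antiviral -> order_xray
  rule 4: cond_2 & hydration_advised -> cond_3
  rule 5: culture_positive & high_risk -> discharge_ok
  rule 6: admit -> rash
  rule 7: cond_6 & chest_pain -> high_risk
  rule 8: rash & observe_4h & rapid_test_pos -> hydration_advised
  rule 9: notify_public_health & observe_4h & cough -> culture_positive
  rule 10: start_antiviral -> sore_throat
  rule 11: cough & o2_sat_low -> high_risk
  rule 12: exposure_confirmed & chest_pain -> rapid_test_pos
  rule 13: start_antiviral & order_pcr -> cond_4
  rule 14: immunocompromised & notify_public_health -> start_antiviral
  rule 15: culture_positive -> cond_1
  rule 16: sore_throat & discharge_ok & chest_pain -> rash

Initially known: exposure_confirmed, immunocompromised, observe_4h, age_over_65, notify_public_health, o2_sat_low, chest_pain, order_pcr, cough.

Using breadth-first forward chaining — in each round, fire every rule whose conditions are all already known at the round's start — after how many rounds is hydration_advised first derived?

4

[1] rule 9 [notify_public_health & observe_4h & cough -> culture_positive]; rule 11 [cough & o2_sat_low -> high_risk]; rule 12 [exposure_confirmed & chest_pain -> rapid_test_pos]; rule 14 [immunocompromised & notify_public_health -> start_antiviral]. ⇒ new: culture_positive, high_risk, rapid_test_pos, start_antiviral.
[2] rule 5 [culture_positive & high_risk -> discharge_ok]; rule 10 [start_antiviral -> sore_throat]; rule 13 [start_antiviral & order_pcr -> cond_4]; rule 15 [culture_positive -> cond_1]. ⇒ new: discharge_ok, sore_throat, cond_4, cond_1.
[3] rule 2 [discharge_ok -> cond_5]; rule 16 [sore_throat & discharge_ok & chest_pain -> rash]. ⇒ new: cond_5, rash.
[4] rule 8 [rash & observe_4h & rapid_test_pos -> hydration_advised]. ⇒ new: hydration_advised.
hydration_advised first appears in round 4.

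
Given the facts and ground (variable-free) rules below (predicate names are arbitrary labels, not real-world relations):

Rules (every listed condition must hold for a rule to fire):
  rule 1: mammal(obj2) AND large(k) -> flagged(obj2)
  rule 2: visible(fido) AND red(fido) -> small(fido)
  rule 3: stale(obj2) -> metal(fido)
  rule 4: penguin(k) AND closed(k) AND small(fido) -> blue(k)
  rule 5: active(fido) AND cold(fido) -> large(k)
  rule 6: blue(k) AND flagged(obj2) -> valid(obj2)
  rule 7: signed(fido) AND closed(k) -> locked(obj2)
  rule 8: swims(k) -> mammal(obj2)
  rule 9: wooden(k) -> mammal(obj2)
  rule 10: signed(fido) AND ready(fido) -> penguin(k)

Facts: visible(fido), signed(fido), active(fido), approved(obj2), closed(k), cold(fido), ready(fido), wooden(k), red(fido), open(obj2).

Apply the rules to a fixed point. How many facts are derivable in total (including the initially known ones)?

18

Round 1 — rule 2, rule 5, rule 7, rule 9, rule 10, derive small(fido), large(k), locked(obj2), mammal(obj2), penguin(k).
Round 2 — rule 1, rule 4, derive flagged(obj2), blue(k).
Round 3 — rule 6, derive valid(obj2).
Closure: {active(fido), approved(obj2), blue(k), closed(k), cold(fido), flagged(obj2), large(k), locked(obj2), mammal(obj2), open(obj2), penguin(k), ready(fido), red(fido), signed(fido), small(fido), valid(obj2), visible(fido), wooden(k)} — 18 facts.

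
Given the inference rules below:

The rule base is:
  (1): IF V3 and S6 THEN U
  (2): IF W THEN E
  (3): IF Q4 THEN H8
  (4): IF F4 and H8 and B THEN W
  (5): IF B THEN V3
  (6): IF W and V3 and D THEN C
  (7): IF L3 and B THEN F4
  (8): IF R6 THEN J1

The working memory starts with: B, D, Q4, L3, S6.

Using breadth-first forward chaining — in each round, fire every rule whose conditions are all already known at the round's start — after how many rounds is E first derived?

3

Round 1 fires (3), (5), (7), giving H8, V3, F4.
Round 2 fires (1), (4), giving U, W.
Round 3 fires (2), (6), giving E, C.
E first appears in round 3.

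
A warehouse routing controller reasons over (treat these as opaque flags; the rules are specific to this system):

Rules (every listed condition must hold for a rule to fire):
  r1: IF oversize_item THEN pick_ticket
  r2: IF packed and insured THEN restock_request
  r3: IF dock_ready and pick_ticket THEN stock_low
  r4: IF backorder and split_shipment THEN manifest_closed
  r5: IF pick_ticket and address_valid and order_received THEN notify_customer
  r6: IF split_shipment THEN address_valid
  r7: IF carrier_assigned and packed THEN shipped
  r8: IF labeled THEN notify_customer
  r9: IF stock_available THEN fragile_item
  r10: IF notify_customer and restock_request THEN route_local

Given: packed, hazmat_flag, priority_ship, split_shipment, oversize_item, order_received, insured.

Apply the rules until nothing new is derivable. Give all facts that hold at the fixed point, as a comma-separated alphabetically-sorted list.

address_valid, hazmat_flag, insured, notify_customer, order_received, oversize_item, packed, pick_ticket, priority_ship, restock_request, route_local, split_shipment

Round 1: r1 [IF oversize_item THEN pick_ticket]; r2 [IF packed and insured THEN restock_request]; r6 [IF split_shipment THEN address_valid]. Adds pick_ticket, restock_request, address_valid.
Round 2: r5 [IF pick_ticket and address_valid and order_received THEN notify_customer]. Adds notify_customer.
Round 3: r10 [IF notify_customer and restock_request THEN route_local]. Adds route_local.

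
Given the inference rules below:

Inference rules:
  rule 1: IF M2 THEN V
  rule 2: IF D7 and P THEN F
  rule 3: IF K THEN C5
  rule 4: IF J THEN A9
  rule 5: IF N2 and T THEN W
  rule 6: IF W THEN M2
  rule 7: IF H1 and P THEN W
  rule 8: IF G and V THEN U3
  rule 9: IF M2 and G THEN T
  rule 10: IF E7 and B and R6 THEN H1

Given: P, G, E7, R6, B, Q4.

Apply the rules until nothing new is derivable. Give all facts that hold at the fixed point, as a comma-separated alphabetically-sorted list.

B, E7, G, H1, M2, P, Q4, R6, T, U3, V, W

Round 1: rule 10 [IF E7 and B and R6 THEN H1]. Adds H1.
Round 2: rule 7 [IF H1 and P THEN W]. Adds W.
Round 3: rule 6 [IF W THEN M2]. Adds M2.
Round 4: rule 1 [IF M2 THEN V]; rule 9 [IF M2 and G THEN T]. Adds V, T.
Round 5: rule 8 [IF G and V THEN U3]. Adds U3.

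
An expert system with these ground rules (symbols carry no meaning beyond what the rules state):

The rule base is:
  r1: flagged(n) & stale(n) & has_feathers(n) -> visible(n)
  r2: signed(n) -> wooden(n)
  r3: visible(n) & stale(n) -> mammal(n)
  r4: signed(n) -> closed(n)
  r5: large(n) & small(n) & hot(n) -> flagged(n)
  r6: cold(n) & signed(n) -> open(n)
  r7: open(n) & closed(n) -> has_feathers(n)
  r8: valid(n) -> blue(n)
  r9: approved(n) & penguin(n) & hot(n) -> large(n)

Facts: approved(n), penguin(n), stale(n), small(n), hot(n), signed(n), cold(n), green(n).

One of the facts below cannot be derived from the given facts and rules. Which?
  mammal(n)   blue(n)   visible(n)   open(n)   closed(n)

blue(n)

Round 1: r2 [signed(n) -> wooden(n)]; r4 [signed(n) -> closed(n)]; r6 [cold(n) & signed(n) -> open(n)]; r9 [approved(n) & penguin(n) & hot(n) -> large(n)]. Adds wooden(n), closed(n), open(n), large(n).
Round 2: r5 [large(n) & small(n) & hot(n) -> flagged(n)]; r7 [open(n) & closed(n) -> has_feathers(n)]. Adds flagged(n), has_feathers(n).
Round 3: r1 [flagged(n) & stale(n) & has_feathers(n) -> visible(n)]. Adds visible(n).
Round 4: r3 [visible(n) & stale(n) -> mammal(n)]. Adds mammal(n).
Derived: open(n) (round 1), closed(n) (round 1), mammal(n) (round 4), visible(n) (round 3). blue(n) never appears in any round.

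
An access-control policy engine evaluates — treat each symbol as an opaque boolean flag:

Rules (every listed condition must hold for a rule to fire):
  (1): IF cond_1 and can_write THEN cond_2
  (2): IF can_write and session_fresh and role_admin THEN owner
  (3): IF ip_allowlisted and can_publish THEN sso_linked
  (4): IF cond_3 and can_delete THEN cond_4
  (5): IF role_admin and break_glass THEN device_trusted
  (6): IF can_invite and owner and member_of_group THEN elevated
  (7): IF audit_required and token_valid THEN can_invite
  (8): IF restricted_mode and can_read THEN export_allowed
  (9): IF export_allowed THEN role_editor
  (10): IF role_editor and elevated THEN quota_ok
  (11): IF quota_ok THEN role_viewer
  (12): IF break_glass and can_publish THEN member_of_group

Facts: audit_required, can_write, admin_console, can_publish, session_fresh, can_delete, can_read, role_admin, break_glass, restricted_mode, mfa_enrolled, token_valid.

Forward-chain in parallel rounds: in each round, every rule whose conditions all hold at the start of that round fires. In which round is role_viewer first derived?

Round 1 — (2), (5), (7), (8), (12), derive owner, device_trusted, can_invite, export_allowed, member_of_group.
Round 2 — (6), (9), derive elevated, role_editor.
Round 3 — (10), derive quota_ok.
Round 4 — (11), derive role_viewer.
role_viewer first appears in round 4.

4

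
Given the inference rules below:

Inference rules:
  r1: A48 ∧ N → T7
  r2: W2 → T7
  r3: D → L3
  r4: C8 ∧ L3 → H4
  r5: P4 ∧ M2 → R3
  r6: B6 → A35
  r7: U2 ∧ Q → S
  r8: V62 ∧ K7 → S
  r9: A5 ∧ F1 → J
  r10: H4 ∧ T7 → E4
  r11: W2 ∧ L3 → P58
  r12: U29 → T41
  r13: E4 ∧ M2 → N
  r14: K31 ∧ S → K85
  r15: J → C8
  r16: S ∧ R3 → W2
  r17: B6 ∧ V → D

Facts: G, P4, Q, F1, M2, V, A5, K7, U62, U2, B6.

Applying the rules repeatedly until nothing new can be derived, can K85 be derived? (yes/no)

[1] r5 [P4 ∧ M2 → R3]; r6 [B6 → A35]; r7 [U2 ∧ Q → S]; r9 [A5 ∧ F1 → J]; r17 [B6 ∧ V → D]. ⇒ new: R3, A35, S, J, D.
[2] r3 [D → L3]; r15 [J → C8]; r16 [S ∧ R3 → W2]. ⇒ new: L3, C8, W2.
[3] r2 [W2 → T7]; r4 [C8 ∧ L3 → H4]; r11 [W2 ∧ L3 → P58]. ⇒ new: T7, H4, P58.
[4] r10 [H4 ∧ T7 → E4]. ⇒ new: E4.
[5] r13 [E4 ∧ M2 → N]. ⇒ new: N.
Fixed point reached. K85 is concluded only by r14; r14 needs K31 (never derived).

no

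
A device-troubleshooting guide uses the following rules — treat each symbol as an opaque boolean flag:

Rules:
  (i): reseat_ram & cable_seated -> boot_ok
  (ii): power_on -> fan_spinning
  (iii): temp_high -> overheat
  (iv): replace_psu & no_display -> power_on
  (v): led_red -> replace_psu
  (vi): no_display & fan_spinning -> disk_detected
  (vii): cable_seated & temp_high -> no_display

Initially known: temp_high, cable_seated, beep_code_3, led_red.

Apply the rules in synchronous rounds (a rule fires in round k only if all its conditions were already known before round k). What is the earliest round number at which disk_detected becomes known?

4

[1] (iii) [temp_high -> overheat]; (v) [led_red -> replace_psu]; (vii) [cable_seated & temp_high -> no_display]. ⇒ new: overheat, replace_psu, no_display.
[2] (iv) [replace_psu & no_display -> power_on]. ⇒ new: power_on.
[3] (ii) [power_on -> fan_spinning]. ⇒ new: fan_spinning.
[4] (vi) [no_display & fan_spinning -> disk_detected]. ⇒ new: disk_detected.
disk_detected first appears in round 4.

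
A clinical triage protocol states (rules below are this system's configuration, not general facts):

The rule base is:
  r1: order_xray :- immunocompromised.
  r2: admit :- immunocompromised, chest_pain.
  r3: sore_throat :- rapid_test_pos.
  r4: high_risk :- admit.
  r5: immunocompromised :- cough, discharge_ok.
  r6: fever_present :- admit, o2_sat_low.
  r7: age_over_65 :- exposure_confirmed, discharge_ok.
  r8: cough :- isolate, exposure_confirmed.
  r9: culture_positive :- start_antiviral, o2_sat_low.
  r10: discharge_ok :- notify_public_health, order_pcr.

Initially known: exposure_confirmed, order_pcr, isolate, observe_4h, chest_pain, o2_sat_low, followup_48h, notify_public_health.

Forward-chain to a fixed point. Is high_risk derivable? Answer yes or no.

yes

Round 1 fires r8, r10, giving cough, discharge_ok.
Round 2 fires r5, r7, giving immunocompromised, age_over_65.
Round 3 fires r1, r2, giving order_xray, admit.
Round 4 fires r4, r6, giving high_risk, fever_present.
high_risk appears in round 4, so it is derivable.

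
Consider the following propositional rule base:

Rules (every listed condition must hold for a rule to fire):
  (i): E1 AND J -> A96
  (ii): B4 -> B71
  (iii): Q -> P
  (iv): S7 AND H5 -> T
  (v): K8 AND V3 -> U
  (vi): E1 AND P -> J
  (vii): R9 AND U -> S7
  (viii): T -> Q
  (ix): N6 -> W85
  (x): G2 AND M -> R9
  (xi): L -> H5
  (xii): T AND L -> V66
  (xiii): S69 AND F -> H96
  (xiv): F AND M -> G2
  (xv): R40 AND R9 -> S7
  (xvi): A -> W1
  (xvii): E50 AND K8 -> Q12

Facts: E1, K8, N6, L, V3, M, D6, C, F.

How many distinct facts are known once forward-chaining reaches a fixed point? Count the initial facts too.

Round 1: (v) [K8 AND V3 -> U]; (ix) [N6 -> W85]; (xi) [L -> H5]; (xiv) [F AND M -> G2]. Adds U, W85, H5, G2.
Round 2: (x) [G2 AND M -> R9]. Adds R9.
Round 3: (vii) [R9 AND U -> S7]. Adds S7.
Round 4: (iv) [S7 AND H5 -> T]. Adds T.
Round 5: (viii) [T -> Q]; (xii) [T AND L -> V66]. Adds Q, V66.
Round 6: (iii) [Q -> P]. Adds P.
Round 7: (vi) [E1 AND P -> J]. Adds J.
Round 8: (i) [E1 AND J -> A96]. Adds A96.
Closure: {A96, C, D6, E1, F, G2, H5, J, K8, L, M, N6, P, Q, R9, S7, T, U, V3, V66, W85} — 21 facts.

21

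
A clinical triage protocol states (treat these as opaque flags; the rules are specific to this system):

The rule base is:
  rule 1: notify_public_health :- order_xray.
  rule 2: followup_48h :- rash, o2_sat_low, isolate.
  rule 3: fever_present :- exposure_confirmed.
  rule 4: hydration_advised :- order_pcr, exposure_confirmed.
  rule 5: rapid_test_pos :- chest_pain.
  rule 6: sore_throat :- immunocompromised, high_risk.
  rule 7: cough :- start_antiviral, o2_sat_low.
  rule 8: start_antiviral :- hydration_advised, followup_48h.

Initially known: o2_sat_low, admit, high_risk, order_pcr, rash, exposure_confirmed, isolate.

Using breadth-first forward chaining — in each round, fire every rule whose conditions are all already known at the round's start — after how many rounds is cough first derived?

3

Round 1: rule 2 [followup_48h :- rash, o2_sat_low, isolate.]; rule 3 [fever_present :- exposure_confirmed.]; rule 4 [hydration_advised :- order_pcr, exposure_confirmed.]. Adds followup_48h, fever_present, hydration_advised.
Round 2: rule 8 [start_antiviral :- hydration_advised, followup_48h.]. Adds start_antiviral.
Round 3: rule 7 [cough :- start_antiviral, o2_sat_low.]. Adds cough.
cough first appears in round 3.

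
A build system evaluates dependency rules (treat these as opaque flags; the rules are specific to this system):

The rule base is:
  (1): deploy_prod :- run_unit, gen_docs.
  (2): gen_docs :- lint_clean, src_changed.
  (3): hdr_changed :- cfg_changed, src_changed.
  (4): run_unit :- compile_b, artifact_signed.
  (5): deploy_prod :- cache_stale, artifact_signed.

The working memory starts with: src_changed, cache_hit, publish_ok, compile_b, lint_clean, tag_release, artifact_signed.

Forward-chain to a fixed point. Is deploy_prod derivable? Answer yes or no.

Round 1 fires (2), (4), giving gen_docs, run_unit.
Round 2 fires (1), giving deploy_prod.
deploy_prod appears in round 2, so it is derivable.

yes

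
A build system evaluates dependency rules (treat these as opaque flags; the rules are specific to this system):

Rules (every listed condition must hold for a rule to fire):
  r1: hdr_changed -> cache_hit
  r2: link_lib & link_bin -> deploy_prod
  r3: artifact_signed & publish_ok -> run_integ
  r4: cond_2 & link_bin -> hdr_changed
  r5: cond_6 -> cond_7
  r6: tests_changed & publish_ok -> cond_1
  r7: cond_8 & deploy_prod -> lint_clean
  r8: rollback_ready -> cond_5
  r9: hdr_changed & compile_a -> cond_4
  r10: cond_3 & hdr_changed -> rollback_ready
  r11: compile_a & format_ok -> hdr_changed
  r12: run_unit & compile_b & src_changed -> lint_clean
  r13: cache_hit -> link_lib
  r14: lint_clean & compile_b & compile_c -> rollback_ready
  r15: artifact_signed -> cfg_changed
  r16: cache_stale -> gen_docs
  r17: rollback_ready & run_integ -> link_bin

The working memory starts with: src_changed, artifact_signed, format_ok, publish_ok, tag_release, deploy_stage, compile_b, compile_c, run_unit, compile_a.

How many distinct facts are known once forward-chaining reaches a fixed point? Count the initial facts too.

Round 1 — r3, r11, r12, r15, derive run_integ, hdr_changed, lint_clean, cfg_changed.
Round 2 — r1, r9, r14, derive cache_hit, cond_4, rollback_ready.
Round 3 — r8, r13, r17, derive cond_5, link_lib, link_bin.
Round 4 — r2, derive deploy_prod.
Closure: {artifact_signed, cache_hit, cfg_changed, compile_a, compile_b, compile_c, cond_4, cond_5, deploy_prod, deploy_stage, format_ok, hdr_changed, link_bin, link_lib, lint_clean, publish_ok, rollback_ready, run_integ, run_unit, src_changed, tag_release} — 21 facts.

21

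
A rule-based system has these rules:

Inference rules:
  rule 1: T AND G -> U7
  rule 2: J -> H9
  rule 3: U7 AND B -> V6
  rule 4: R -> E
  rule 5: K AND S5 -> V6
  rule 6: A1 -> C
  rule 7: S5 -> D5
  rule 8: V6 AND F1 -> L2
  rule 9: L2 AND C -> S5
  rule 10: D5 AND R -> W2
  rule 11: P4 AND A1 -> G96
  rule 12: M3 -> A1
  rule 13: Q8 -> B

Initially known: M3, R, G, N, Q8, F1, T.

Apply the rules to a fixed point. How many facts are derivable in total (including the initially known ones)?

17

[1] rule 1 [T AND G -> U7]; rule 4 [R -> E]; rule 12 [M3 -> A1]; rule 13 [Q8 -> B]. ⇒ new: U7, E, A1, B.
[2] rule 3 [U7 AND B -> V6]; rule 6 [A1 -> C]. ⇒ new: V6, C.
[3] rule 8 [V6 AND F1 -> L2]. ⇒ new: L2.
[4] rule 9 [L2 AND C -> S5]. ⇒ new: S5.
[5] rule 7 [S5 -> D5]. ⇒ new: D5.
[6] rule 10 [D5 AND R -> W2]. ⇒ new: W2.
Closure: {A1, B, C, D5, E, F1, G, L2, M3, N, Q8, R, S5, T, U7, V6, W2} — 17 facts.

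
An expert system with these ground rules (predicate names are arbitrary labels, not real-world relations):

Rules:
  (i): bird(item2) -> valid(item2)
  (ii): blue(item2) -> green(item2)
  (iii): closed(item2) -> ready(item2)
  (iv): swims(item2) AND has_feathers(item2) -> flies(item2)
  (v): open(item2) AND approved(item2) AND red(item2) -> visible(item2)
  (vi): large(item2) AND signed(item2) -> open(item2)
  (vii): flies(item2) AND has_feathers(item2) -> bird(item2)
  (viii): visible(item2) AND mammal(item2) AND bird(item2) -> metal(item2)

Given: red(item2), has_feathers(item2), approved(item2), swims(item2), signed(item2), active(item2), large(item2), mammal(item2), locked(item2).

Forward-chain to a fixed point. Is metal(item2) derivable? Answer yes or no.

yes

[1] (iv) [swims(item2) AND has_feathers(item2) -> flies(item2)]; (vi) [large(item2) AND signed(item2) -> open(item2)]. ⇒ new: flies(item2), open(item2).
[2] (v) [open(item2) AND approved(item2) AND red(item2) -> visible(item2)]; (vii) [flies(item2) AND has_feathers(item2) -> bird(item2)]. ⇒ new: visible(item2), bird(item2).
[3] (i) [bird(item2) -> valid(item2)]; (viii) [visible(item2) AND mammal(item2) AND bird(item2) -> metal(item2)]. ⇒ new: valid(item2), metal(item2).
metal(item2) appears in round 3, so it is derivable.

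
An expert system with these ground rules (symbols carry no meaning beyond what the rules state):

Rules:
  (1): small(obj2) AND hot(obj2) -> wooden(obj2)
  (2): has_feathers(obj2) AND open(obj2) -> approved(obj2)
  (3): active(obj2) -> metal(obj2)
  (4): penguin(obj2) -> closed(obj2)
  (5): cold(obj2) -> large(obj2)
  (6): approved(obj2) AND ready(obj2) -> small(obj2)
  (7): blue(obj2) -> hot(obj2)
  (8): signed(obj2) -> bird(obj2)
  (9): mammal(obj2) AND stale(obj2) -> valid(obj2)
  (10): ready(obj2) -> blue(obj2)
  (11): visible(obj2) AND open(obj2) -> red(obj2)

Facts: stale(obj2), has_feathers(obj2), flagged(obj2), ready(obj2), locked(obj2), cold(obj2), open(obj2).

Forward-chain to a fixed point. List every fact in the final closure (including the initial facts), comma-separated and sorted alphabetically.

approved(obj2), blue(obj2), cold(obj2), flagged(obj2), has_feathers(obj2), hot(obj2), large(obj2), locked(obj2), open(obj2), ready(obj2), small(obj2), stale(obj2), wooden(obj2)

Round 1 — (2), (5), (10), derive approved(obj2), large(obj2), blue(obj2).
Round 2 — (6), (7), derive small(obj2), hot(obj2).
Round 3 — (1), derive wooden(obj2).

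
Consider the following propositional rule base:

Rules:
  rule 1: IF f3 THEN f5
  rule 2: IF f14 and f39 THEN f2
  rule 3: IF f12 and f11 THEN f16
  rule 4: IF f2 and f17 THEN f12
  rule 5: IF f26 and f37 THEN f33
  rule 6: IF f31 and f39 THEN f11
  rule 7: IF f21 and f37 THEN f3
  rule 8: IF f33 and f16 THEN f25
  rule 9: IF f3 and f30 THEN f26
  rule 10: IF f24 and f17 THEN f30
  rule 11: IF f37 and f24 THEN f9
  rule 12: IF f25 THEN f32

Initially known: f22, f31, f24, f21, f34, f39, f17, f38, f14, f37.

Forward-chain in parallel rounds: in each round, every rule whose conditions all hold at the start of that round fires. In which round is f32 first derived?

Round 1: rule 2 [IF f14 and f39 THEN f2]; rule 6 [IF f31 and f39 THEN f11]; rule 7 [IF f21 and f37 THEN f3]; rule 10 [IF f24 and f17 THEN f30]; rule 11 [IF f37 and f24 THEN f9]. Adds f2, f11, f3, f30, f9.
Round 2: rule 1 [IF f3 THEN f5]; rule 4 [IF f2 and f17 THEN f12]; rule 9 [IF f3 and f30 THEN f26]. Adds f5, f12, f26.
Round 3: rule 3 [IF f12 and f11 THEN f16]; rule 5 [IF f26 and f37 THEN f33]. Adds f16, f33.
Round 4: rule 8 [IF f33 and f16 THEN f25]. Adds f25.
Round 5: rule 12 [IF f25 THEN f32]. Adds f32.
f32 first appears in round 5.

5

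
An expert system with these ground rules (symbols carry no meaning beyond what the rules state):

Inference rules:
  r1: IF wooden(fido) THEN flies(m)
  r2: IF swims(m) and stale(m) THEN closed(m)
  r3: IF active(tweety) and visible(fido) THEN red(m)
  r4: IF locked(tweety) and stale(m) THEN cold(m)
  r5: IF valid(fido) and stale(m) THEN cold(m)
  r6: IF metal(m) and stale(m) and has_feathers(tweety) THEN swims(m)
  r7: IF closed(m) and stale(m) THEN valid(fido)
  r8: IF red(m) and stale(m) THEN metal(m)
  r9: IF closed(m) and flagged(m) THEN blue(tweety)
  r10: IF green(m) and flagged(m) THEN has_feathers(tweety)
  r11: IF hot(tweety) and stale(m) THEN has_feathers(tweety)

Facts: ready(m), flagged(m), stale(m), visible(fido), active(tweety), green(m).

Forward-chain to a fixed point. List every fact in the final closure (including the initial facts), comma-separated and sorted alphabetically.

active(tweety), blue(tweety), closed(m), cold(m), flagged(m), green(m), has_feathers(tweety), metal(m), ready(m), red(m), stale(m), swims(m), valid(fido), visible(fido)

Round 1: r3 [IF active(tweety) and visible(fido) THEN red(m)]; r10 [IF green(m) and flagged(m) THEN has_feathers(tweety)]. Adds red(m), has_feathers(tweety).
Round 2: r8 [IF red(m) and stale(m) THEN metal(m)]. Adds metal(m).
Round 3: r6 [IF metal(m) and stale(m) and has_feathers(tweety) THEN swims(m)]. Adds swims(m).
Round 4: r2 [IF swims(m) and stale(m) THEN closed(m)]. Adds closed(m).
Round 5: r7 [IF closed(m) and stale(m) THEN valid(fido)]; r9 [IF closed(m) and flagged(m) THEN blue(tweety)]. Adds valid(fido), blue(tweety).
Round 6: r5 [IF valid(fido) and stale(m) THEN cold(m)]. Adds cold(m).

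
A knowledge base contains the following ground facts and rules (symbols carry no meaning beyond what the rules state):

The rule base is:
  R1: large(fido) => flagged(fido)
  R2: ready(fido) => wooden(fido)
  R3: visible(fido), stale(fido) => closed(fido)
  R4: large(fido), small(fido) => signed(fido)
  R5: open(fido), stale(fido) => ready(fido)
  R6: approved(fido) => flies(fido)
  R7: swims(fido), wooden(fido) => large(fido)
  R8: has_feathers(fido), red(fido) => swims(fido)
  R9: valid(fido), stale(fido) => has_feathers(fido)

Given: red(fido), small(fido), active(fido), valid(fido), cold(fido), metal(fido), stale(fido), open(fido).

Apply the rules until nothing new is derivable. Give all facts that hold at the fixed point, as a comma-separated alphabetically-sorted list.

active(fido), cold(fido), flagged(fido), has_feathers(fido), large(fido), metal(fido), open(fido), ready(fido), red(fido), signed(fido), small(fido), stale(fido), swims(fido), valid(fido), wooden(fido)

Round 1: R5 [open(fido), stale(fido) => ready(fido)]; R9 [valid(fido), stale(fido) => has_feathers(fido)]. New: ready(fido), has_feathers(fido).
Round 2: R2 [ready(fido) => wooden(fido)]; R8 [has_feathers(fido), red(fido) => swims(fido)]. New: wooden(fido), swims(fido).
Round 3: R7 [swims(fido), wooden(fido) => large(fido)]. New: large(fido).
Round 4: R1 [large(fido) => flagged(fido)]; R4 [large(fido), small(fido) => signed(fido)]. New: flagged(fido), signed(fido).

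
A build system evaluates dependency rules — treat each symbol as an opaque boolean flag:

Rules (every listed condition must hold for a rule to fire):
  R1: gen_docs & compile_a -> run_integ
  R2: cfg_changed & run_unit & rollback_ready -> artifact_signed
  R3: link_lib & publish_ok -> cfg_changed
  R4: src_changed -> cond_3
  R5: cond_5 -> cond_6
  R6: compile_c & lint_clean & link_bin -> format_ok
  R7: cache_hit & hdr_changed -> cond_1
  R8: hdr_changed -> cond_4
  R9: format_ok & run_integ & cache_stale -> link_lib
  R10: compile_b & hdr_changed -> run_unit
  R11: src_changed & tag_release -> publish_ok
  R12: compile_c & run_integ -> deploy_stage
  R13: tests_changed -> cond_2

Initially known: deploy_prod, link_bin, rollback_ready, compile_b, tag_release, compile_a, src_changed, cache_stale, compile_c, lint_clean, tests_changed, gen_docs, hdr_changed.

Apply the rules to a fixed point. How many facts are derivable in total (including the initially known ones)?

Round 1 fires R1, R4, R6, R8, R10, R11, R13, giving run_integ, cond_3, format_ok, cond_4, run_unit, publish_ok, cond_2.
Round 2 fires R9, R12, giving link_lib, deploy_stage.
Round 3 fires R3, giving cfg_changed.
Round 4 fires R2, giving artifact_signed.
Closure: {artifact_signed, cache_stale, cfg_changed, compile_a, compile_b, compile_c, cond_2, cond_3, cond_4, deploy_prod, deploy_stage, format_ok, gen_docs, hdr_changed, link_bin, link_lib, lint_clean, publish_ok, rollback_ready, run_integ, run_unit, src_changed, tag_release, tests_changed} — 24 facts.

24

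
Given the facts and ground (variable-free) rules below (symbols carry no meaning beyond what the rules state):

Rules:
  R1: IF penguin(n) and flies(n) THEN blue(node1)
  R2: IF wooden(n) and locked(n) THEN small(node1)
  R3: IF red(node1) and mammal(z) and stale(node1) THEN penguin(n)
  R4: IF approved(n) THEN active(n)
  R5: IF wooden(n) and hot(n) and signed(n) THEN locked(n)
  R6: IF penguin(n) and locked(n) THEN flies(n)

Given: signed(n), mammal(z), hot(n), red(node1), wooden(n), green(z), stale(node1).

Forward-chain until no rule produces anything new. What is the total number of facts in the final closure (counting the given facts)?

12

Round 1 — R3, R5, derive penguin(n), locked(n).
Round 2 — R2, R6, derive small(node1), flies(n).
Round 3 — R1, derive blue(node1).
Closure: {blue(node1), flies(n), green(z), hot(n), locked(n), mammal(z), penguin(n), red(node1), signed(n), small(node1), stale(node1), wooden(n)} — 12 facts.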